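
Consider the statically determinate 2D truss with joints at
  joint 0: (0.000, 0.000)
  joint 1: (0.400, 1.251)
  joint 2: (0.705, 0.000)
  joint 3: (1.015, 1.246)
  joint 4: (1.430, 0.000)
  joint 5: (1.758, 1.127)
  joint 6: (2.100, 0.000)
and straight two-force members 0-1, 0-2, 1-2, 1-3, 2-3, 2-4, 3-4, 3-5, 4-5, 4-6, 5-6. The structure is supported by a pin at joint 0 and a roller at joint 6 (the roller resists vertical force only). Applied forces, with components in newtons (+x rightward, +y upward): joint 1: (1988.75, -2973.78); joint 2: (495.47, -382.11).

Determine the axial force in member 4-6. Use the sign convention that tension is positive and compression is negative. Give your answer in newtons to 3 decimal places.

N=7 nodes, M=11 members, R=3 reactions → 2N=14, M+R=14
member 0 (0-1): L=1.3134, (cx,cy)=(0.3046,0.9525)
member 1 (0-2): L=0.7050, (cx,cy)=(1.0000,0.0000)
member 2 (1-2): L=1.2876, (cx,cy)=(0.2369,-0.9715)
member 3 (1-3): L=0.6150, (cx,cy)=(1.0000,-0.0081)
member 4 (2-3): L=1.2840, (cx,cy)=(0.2414,0.9704)
member 5 (2-4): L=0.7250, (cx,cy)=(1.0000,0.0000)
member 6 (3-4): L=1.3133, (cx,cy)=(0.3160,-0.9488)
member 7 (3-5): L=0.7525, (cx,cy)=(0.9874,-0.1581)
member 8 (4-5): L=1.1738, (cx,cy)=(0.2794,0.9602)
member 9 (4-6): L=0.6700, (cx,cy)=(1.0000,0.0000)
member 10 (5-6): L=1.1777, (cx,cy)=(0.2904,-0.9569)
solve A·x = −loads:
  F[0-1] = -1550.0862 N (compression)
  F[0-2] = +2956.3061 N (tension)
  F[1-2] = -1523.6170 N (compression)
  F[1-3] = -2100.0112 N (compression)
  F[2-3] = +1919.1426 N (tension)
  F[2-4] = +1636.5918 N (tension)
  F[3-4] = -1800.7288 N (compression)
  F[3-5] = -1081.1684 N (compression)
  F[4-5] = +1779.3438 N (tension)
  F[4-6] = +570.3361 N (tension)
  F[5-6] = -1964.0726 N (compression)
  Rx@0 = -2484.2200 N
  Ry@0 = +1476.4491 N
  Ry@6 = +1879.4409 N

570.336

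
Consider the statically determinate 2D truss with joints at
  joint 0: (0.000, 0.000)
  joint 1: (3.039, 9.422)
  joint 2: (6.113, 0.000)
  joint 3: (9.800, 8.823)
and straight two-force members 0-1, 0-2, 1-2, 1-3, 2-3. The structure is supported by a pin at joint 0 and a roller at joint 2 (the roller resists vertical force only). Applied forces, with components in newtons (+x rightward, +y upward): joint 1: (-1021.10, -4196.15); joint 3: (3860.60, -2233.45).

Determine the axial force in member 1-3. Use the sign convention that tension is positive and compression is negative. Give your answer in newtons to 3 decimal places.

N=4 nodes, M=5 members, R=3 reactions → 2N=8, M+R=8
member 0 (0-1): L=9.9000, (cx,cy)=(0.3070,0.9517)
member 1 (0-2): L=6.1130, (cx,cy)=(1.0000,0.0000)
member 2 (1-2): L=9.9108, (cx,cy)=(0.3102,-0.9507)
member 3 (1-3): L=6.7875, (cx,cy)=(0.9961,-0.0883)
member 4 (2-3): L=9.5624, (cx,cy)=(0.3856,0.9227)
solve A·x = −loads:
  F[0-1] = +3399.3666 N (tension)
  F[0-2] = +1795.9954 N (tension)
  F[1-2] = -8247.7141 N (compression)
  F[1-3] = +4640.8833 N (tension)
  F[2-3] = -1976.7354 N (compression)
  Rx@0 = -2839.5000 N
  Ry@0 = -3235.2420 N
  Ry@2 = +9664.8420 N

4640.883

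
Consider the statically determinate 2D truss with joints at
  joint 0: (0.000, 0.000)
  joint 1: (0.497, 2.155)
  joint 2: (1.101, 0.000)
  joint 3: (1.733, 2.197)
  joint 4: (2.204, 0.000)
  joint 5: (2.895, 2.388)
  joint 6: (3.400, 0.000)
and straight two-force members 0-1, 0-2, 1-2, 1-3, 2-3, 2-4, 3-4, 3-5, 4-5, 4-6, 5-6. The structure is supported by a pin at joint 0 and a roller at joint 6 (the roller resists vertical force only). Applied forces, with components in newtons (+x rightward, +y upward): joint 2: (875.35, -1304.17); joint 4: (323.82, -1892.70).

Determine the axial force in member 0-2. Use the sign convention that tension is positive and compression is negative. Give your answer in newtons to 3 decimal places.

1556.095

N=7 nodes, M=11 members, R=3 reactions → 2N=14, M+R=14
member 0 (0-1): L=2.2116, (cx,cy)=(0.2247,0.9744)
member 1 (0-2): L=1.1010, (cx,cy)=(1.0000,0.0000)
member 2 (1-2): L=2.2380, (cx,cy)=(0.2699,-0.9629)
member 3 (1-3): L=1.2367, (cx,cy)=(0.9994,0.0340)
member 4 (2-3): L=2.2861, (cx,cy)=(0.2765,0.9610)
member 5 (2-4): L=1.1030, (cx,cy)=(1.0000,0.0000)
member 6 (3-4): L=2.2469, (cx,cy)=(0.2096,-0.9778)
member 7 (3-5): L=1.1776, (cx,cy)=(0.9868,0.1622)
member 8 (4-5): L=2.4860, (cx,cy)=(0.2780,0.9606)
member 9 (4-6): L=1.1960, (cx,cy)=(1.0000,0.0000)
member 10 (5-6): L=2.4408, (cx,cy)=(0.2069,-0.9784)
solve A·x = −loads:
  F[0-1] = -1588.2591 N (compression)
  F[0-2] = +1556.0954 N (tension)
  F[1-2] = +1579.6326 N (tension)
  F[1-3] = -783.6863 N (compression)
  F[2-3] = -225.6433 N (compression)
  F[2-4] = +1169.4342 N (tension)
  F[3-4] = +103.2059 N (tension)
  F[3-5] = -878.8859 N (compression)
  F[4-5] = +1865.2935 N (tension)
  F[4-6] = +348.7706 N (tension)
  F[5-6] = -1685.7105 N (compression)
  Rx@0 = -1199.1700 N
  Ry@0 = +1547.6341 N
  Ry@6 = +1649.2359 N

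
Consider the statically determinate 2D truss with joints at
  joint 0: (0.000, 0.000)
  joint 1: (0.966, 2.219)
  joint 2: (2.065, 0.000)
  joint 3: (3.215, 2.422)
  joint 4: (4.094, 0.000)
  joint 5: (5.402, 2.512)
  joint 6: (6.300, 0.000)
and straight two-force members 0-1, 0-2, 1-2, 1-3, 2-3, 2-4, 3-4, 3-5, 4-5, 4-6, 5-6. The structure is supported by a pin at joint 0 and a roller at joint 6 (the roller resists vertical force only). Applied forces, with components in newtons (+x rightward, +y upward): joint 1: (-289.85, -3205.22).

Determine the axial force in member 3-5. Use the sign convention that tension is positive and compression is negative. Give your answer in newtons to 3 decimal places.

N=7 nodes, M=11 members, R=3 reactions → 2N=14, M+R=14
member 0 (0-1): L=2.4201, (cx,cy)=(0.3991,0.9169)
member 1 (0-2): L=2.0650, (cx,cy)=(1.0000,0.0000)
member 2 (1-2): L=2.4762, (cx,cy)=(0.4438,-0.8961)
member 3 (1-3): L=2.2581, (cx,cy)=(0.9960,0.0899)
member 4 (2-3): L=2.6812, (cx,cy)=(0.4289,0.9033)
member 5 (2-4): L=2.0290, (cx,cy)=(1.0000,0.0000)
member 6 (3-4): L=2.5766, (cx,cy)=(0.3412,-0.9400)
member 7 (3-5): L=2.1889, (cx,cy)=(0.9992,0.0411)
member 8 (4-5): L=2.8321, (cx,cy)=(0.4618,0.8870)
member 9 (4-6): L=2.2060, (cx,cy)=(1.0000,0.0000)
member 10 (5-6): L=2.6677, (cx,cy)=(0.3366,-0.9416)
solve A·x = −loads:
  F[0-1] = -3071.0955 N (compression)
  F[0-2] = +935.9751 N (tension)
  F[1-2] = -506.1637 N (compression)
  F[1-3] = -714.2223 N (compression)
  F[2-3] = +502.1150 N (tension)
  F[2-4] = +495.9634 N (tension)
  F[3-4] = -429.5231 N (compression)
  F[3-5] = -349.7269 N (compression)
  F[4-5] = +455.2114 N (tension)
  F[4-6] = +139.1955 N (tension)
  F[5-6] = -413.5077 N (compression)
  Rx@0 = +289.8500 N
  Ry@0 = +2815.8445 N
  Ry@6 = +389.3755 N

-349.727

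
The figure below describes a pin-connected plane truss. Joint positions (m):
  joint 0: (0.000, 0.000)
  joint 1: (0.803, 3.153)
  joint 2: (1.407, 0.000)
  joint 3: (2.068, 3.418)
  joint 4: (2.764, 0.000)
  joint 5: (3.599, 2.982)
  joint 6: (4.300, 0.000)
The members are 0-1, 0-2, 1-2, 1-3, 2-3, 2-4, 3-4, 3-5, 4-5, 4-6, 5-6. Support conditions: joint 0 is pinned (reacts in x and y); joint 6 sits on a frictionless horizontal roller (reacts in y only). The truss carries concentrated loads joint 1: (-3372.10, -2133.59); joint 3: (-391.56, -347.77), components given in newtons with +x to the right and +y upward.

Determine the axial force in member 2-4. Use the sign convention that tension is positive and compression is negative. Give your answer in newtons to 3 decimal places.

N=7 nodes, M=11 members, R=3 reactions → 2N=14, M+R=14
member 0 (0-1): L=3.2536, (cx,cy)=(0.2468,0.9691)
member 1 (0-2): L=1.4070, (cx,cy)=(1.0000,0.0000)
member 2 (1-2): L=3.2103, (cx,cy)=(0.1881,-0.9821)
member 3 (1-3): L=1.2925, (cx,cy)=(0.9788,0.2050)
member 4 (2-3): L=3.4813, (cx,cy)=(0.1899,0.9818)
member 5 (2-4): L=1.3570, (cx,cy)=(1.0000,0.0000)
member 6 (3-4): L=3.4881, (cx,cy)=(0.1995,-0.9799)
member 7 (3-5): L=1.5919, (cx,cy)=(0.9618,-0.2739)
member 8 (4-5): L=3.0967, (cx,cy)=(0.2696,0.9630)
member 9 (4-6): L=1.5360, (cx,cy)=(1.0000,0.0000)
member 10 (5-6): L=3.0633, (cx,cy)=(0.2288,-0.9735)
solve A·x = −loads:
  F[0-1] = -4849.5415 N (compression)
  F[0-2] = -2566.7932 N (compression)
  F[1-2] = +2957.8625 N (tension)
  F[1-3] = +1653.8705 N (tension)
  F[2-3] = -2958.8642 N (compression)
  F[2-4] = -1448.4935 N (compression)
  F[3-4] = +1956.1556 N (tension)
  F[3-5] = +1100.2485 N (tension)
  F[4-5] = -1990.5480 N (compression)
  F[4-6] = -521.4406 N (compression)
  F[5-6] = +2278.6332 N (tension)
  Rx@0 = +3763.6600 N
  Ry@0 = +4699.5280 N
  Ry@6 = -2218.1680 N

-1448.494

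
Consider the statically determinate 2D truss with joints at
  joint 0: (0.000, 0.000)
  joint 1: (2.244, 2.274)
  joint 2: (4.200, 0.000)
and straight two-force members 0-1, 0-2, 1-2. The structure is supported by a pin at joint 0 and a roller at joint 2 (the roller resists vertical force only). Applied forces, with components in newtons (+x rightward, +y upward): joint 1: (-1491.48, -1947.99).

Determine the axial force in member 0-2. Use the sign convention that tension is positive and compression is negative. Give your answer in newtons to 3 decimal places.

200.635

N=3 nodes, M=3 members, R=3 reactions → 2N=6, M+R=6
member 0 (0-1): L=3.1948, (cx,cy)=(0.7024,0.7118)
member 1 (0-2): L=4.2000, (cx,cy)=(1.0000,0.0000)
member 2 (1-2): L=2.9995, (cx,cy)=(0.6521,-0.7581)
solve A·x = −loads:
  F[0-1] = -2409.0609 N (compression)
  F[0-2] = +200.6348 N (tension)
  F[1-2] = -307.6710 N (compression)
  Rx@0 = +1491.4800 N
  Ry@0 = +1714.7367 N
  Ry@2 = +233.2533 N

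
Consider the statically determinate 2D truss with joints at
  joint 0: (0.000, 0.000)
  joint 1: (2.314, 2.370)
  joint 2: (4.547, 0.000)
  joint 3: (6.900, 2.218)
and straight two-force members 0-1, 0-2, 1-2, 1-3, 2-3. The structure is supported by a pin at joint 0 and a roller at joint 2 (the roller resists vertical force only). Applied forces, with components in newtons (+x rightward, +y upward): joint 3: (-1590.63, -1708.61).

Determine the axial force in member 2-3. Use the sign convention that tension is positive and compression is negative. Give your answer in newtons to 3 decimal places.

N=4 nodes, M=5 members, R=3 reactions → 2N=8, M+R=8
member 0 (0-1): L=3.3123, (cx,cy)=(0.6986,0.7155)
member 1 (0-2): L=4.5470, (cx,cy)=(1.0000,0.0000)
member 2 (1-2): L=3.2563, (cx,cy)=(0.6858,-0.7278)
member 3 (1-3): L=4.5885, (cx,cy)=(0.9995,-0.0331)
member 4 (2-3): L=3.2336, (cx,cy)=(0.7277,0.6859)
solve A·x = −loads:
  F[0-1] = +151.3305 N (tension)
  F[0-2] = -1696.3499 N (compression)
  F[1-2] = -158.5339 N (compression)
  F[1-3] = +214.5535 N (tension)
  F[2-3] = -2480.5994 N (compression)
  Rx@0 = +1590.6300 N
  Ry@0 = -108.2784 N
  Ry@2 = +1816.8884 N

-2480.599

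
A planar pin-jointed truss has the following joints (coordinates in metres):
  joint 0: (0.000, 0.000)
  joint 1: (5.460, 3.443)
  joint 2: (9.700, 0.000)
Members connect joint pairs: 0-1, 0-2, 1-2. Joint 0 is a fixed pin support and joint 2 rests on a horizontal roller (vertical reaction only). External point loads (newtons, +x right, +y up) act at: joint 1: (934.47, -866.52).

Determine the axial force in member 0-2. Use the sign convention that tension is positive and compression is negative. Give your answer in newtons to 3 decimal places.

N=3 nodes, M=3 members, R=3 reactions → 2N=6, M+R=6
member 0 (0-1): L=6.4549, (cx,cy)=(0.8459,0.5334)
member 1 (0-2): L=9.7000, (cx,cy)=(1.0000,0.0000)
member 2 (1-2): L=5.4619, (cx,cy)=(0.7763,-0.6304)
solve A·x = −loads:
  F[0-1] = -88.2630 N (compression)
  F[0-2] = +1009.1288 N (tension)
  F[1-2] = -1299.9326 N (compression)
  Rx@0 = -934.4700 N
  Ry@0 = +47.0788 N
  Ry@2 = +819.4412 N

1009.129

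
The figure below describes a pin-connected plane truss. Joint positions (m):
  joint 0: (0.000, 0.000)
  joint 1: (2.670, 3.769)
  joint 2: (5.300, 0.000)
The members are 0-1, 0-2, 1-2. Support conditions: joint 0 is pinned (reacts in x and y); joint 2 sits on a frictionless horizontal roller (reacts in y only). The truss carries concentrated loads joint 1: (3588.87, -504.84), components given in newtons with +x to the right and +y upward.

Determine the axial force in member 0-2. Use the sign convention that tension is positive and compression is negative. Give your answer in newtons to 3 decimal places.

1958.360

N=3 nodes, M=3 members, R=3 reactions → 2N=6, M+R=6
member 0 (0-1): L=4.6189, (cx,cy)=(0.5781,0.8160)
member 1 (0-2): L=5.3000, (cx,cy)=(1.0000,0.0000)
member 2 (1-2): L=4.5959, (cx,cy)=(0.5722,-0.8201)
solve A·x = −loads:
  F[0-1] = +2820.6625 N (tension)
  F[0-2] = +1958.3596 N (tension)
  F[1-2] = -3422.2118 N (compression)
  Rx@0 = -3588.8700 N
  Ry@0 = -2301.6456 N
  Ry@2 = +2806.4856 N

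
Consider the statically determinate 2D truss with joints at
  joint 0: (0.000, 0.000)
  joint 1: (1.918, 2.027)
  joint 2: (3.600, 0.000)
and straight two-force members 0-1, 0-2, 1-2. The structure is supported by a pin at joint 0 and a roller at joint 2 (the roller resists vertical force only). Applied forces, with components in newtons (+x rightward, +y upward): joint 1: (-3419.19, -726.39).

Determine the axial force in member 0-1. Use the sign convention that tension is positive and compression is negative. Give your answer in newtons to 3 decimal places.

N=3 nodes, M=3 members, R=3 reactions → 2N=6, M+R=6
member 0 (0-1): L=2.7906, (cx,cy)=(0.6873,0.7264)
member 1 (0-2): L=3.6000, (cx,cy)=(1.0000,0.0000)
member 2 (1-2): L=2.6340, (cx,cy)=(0.6386,-0.7696)
solve A·x = −loads:
  F[0-1] = -3117.6800 N (compression)
  F[0-2] = -1276.3861 N (compression)
  F[1-2] = +1998.7967 N (tension)
  Rx@0 = +3419.1900 N
  Ry@0 = +2264.5795 N
  Ry@2 = -1538.1895 N

-3117.680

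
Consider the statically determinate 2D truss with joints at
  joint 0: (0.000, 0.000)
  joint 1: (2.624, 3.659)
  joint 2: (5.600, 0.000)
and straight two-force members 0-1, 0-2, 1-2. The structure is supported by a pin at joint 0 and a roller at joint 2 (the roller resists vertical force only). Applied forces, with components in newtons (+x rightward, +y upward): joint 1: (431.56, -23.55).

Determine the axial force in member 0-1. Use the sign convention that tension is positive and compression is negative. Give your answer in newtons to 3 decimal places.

N=3 nodes, M=3 members, R=3 reactions → 2N=6, M+R=6
member 0 (0-1): L=4.5026, (cx,cy)=(0.5828,0.8126)
member 1 (0-2): L=5.6000, (cx,cy)=(1.0000,0.0000)
member 2 (1-2): L=4.7164, (cx,cy)=(0.6310,-0.7758)
solve A·x = −loads:
  F[0-1] = +331.5911 N (tension)
  F[0-2] = +238.3184 N (tension)
  F[1-2] = -377.6934 N (compression)
  Rx@0 = -431.5600 N
  Ry@0 = -269.4631 N
  Ry@2 = +293.0131 N

331.591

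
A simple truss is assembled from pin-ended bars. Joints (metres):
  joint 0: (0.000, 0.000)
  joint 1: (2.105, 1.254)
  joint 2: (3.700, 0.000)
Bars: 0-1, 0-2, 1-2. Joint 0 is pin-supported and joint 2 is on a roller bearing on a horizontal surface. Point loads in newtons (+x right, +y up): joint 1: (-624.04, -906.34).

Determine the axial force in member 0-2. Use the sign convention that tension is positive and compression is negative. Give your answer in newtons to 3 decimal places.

386.838

N=3 nodes, M=3 members, R=3 reactions → 2N=6, M+R=6
member 0 (0-1): L=2.4502, (cx,cy)=(0.8591,0.5118)
member 1 (0-2): L=3.7000, (cx,cy)=(1.0000,0.0000)
member 2 (1-2): L=2.0289, (cx,cy)=(0.7861,-0.6181)
solve A·x = −loads:
  F[0-1] = -1176.6588 N (compression)
  F[0-2] = +386.8384 N (tension)
  F[1-2] = -492.0793 N (compression)
  Rx@0 = +624.0400 N
  Ry@0 = +602.2050 N
  Ry@2 = +304.1350 N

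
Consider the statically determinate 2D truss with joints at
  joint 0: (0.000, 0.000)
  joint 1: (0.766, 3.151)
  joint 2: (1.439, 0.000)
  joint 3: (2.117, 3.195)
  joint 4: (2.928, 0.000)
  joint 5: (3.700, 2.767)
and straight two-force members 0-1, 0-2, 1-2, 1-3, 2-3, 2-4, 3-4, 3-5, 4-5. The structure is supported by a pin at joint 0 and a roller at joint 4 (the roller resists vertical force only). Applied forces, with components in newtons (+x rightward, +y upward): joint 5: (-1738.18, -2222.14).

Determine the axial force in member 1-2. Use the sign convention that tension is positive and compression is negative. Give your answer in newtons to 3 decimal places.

1064.585

N=6 nodes, M=9 members, R=3 reactions → 2N=12, M+R=12
member 0 (0-1): L=3.2428, (cx,cy)=(0.2362,0.9717)
member 1 (0-2): L=1.4390, (cx,cy)=(1.0000,0.0000)
member 2 (1-2): L=3.2221, (cx,cy)=(0.2089,-0.9779)
member 3 (1-3): L=1.3517, (cx,cy)=(0.9995,0.0326)
member 4 (2-3): L=3.2661, (cx,cy)=(0.2076,0.9782)
member 5 (2-4): L=1.4890, (cx,cy)=(1.0000,0.0000)
member 6 (3-4): L=3.2963, (cx,cy)=(0.2460,-0.9693)
member 7 (3-5): L=1.6398, (cx,cy)=(0.9653,-0.2610)
member 8 (4-5): L=2.8727, (cx,cy)=(0.2687,0.9632)
solve A·x = −loads:
  F[0-1] = -1087.4875 N (compression)
  F[0-2] = -1481.2961 N (compression)
  F[1-2] = +1064.5850 N (tension)
  F[1-3] = -479.5000 N (compression)
  F[2-3] = -1064.2866 N (compression)
  F[2-4] = -1038.0051 N (compression)
  F[3-4] = +1380.2621 N (tension)
  F[3-5] = -1077.0969 N (compression)
  F[4-5] = -2598.8680 N (compression)
  Rx@0 = +1738.1800 N
  Ry@0 = +1056.7117 N
  Ry@4 = +1165.4283 N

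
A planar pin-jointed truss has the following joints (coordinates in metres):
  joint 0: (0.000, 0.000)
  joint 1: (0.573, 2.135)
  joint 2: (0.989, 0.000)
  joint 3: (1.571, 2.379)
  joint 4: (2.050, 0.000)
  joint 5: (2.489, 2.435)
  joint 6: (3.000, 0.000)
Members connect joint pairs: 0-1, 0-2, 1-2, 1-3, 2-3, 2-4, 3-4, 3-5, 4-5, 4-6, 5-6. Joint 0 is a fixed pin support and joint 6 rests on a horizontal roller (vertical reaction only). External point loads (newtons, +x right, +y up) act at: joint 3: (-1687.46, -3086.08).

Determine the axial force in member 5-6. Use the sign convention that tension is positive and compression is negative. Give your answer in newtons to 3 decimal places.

N=7 nodes, M=11 members, R=3 reactions → 2N=14, M+R=14
member 0 (0-1): L=2.2106, (cx,cy)=(0.2592,0.9658)
member 1 (0-2): L=0.9890, (cx,cy)=(1.0000,0.0000)
member 2 (1-2): L=2.1752, (cx,cy)=(0.1913,-0.9815)
member 3 (1-3): L=1.0274, (cx,cy)=(0.9714,0.2375)
member 4 (2-3): L=2.4492, (cx,cy)=(0.2376,0.9714)
member 5 (2-4): L=1.0610, (cx,cy)=(1.0000,0.0000)
member 6 (3-4): L=2.4267, (cx,cy)=(0.1974,-0.9803)
member 7 (3-5): L=0.9197, (cx,cy)=(0.9981,0.0609)
member 8 (4-5): L=2.4743, (cx,cy)=(0.1774,0.9841)
member 9 (4-6): L=0.9500, (cx,cy)=(1.0000,0.0000)
member 10 (5-6): L=2.4880, (cx,cy)=(0.2054,-0.9787)
solve A·x = −loads:
  F[0-1] = -2907.5360 N (compression)
  F[0-2] = -933.7950 N (compression)
  F[1-2] = +2551.6833 N (tension)
  F[1-3] = -1278.2492 N (compression)
  F[2-3] = -2578.4415 N (compression)
  F[2-4] = +166.9398 N (tension)
  F[3-4] = -290.3211 N (compression)
  F[3-5] = -109.8389 N (compression)
  F[4-5] = +289.1978 N (tension)
  F[4-6] = +58.3236 N (tension)
  F[5-6] = -283.9753 N (compression)
  Rx@0 = +1687.4600 N
  Ry@0 = +2808.1586 N
  Ry@6 = +277.9214 N

-283.975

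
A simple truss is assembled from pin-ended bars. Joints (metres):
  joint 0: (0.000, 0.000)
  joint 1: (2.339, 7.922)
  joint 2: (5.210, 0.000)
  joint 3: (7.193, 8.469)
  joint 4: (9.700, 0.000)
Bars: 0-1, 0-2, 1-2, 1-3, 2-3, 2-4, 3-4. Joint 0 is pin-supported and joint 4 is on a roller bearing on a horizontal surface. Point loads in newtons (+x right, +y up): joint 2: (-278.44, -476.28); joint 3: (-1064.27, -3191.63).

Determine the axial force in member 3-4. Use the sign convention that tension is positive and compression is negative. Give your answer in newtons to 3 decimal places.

N=5 nodes, M=7 members, R=3 reactions → 2N=10, M+R=10
member 0 (0-1): L=8.2601, (cx,cy)=(0.2832,0.9591)
member 1 (0-2): L=5.2100, (cx,cy)=(1.0000,0.0000)
member 2 (1-2): L=8.4262, (cx,cy)=(0.3407,-0.9402)
member 3 (1-3): L=4.8847, (cx,cy)=(0.9937,0.1120)
member 4 (2-3): L=8.6981, (cx,cy)=(0.2280,0.9737)
member 5 (2-4): L=4.4900, (cx,cy)=(1.0000,0.0000)
member 6 (3-4): L=8.8323, (cx,cy)=(0.2838,-0.9589)
solve A·x = −loads:
  F[0-1] = -2058.8261 N (compression)
  F[0-2] = -759.7143 N (compression)
  F[1-2] = +1950.6830 N (tension)
  F[1-3] = -1255.5358 N (compression)
  F[2-3] = -1394.4023 N (compression)
  F[2-4] = +501.2673 N (tension)
  F[3-4] = -1765.9866 N (compression)
  Rx@0 = +1342.7100 N
  Ry@0 = +1974.5584 N
  Ry@4 = +1693.3516 N

-1765.987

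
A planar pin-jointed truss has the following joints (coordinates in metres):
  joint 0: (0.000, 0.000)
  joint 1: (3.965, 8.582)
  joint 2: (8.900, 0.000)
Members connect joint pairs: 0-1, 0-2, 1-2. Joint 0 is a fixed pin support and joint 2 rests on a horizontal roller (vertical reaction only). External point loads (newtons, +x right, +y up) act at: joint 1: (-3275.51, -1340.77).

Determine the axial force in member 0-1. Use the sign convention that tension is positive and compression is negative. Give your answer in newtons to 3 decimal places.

N=3 nodes, M=3 members, R=3 reactions → 2N=6, M+R=6
member 0 (0-1): L=9.4537, (cx,cy)=(0.4194,0.9078)
member 1 (0-2): L=8.9000, (cx,cy)=(1.0000,0.0000)
member 2 (1-2): L=9.8997, (cx,cy)=(0.4985,-0.8669)
solve A·x = −loads:
  F[0-1] = -4298.2429 N (compression)
  F[0-2] = -1472.7682 N (compression)
  F[1-2] = +2954.4133 N (tension)
  Rx@0 = +3275.5100 N
  Ry@0 = +3901.9244 N
  Ry@2 = -2561.1544 N

-4298.243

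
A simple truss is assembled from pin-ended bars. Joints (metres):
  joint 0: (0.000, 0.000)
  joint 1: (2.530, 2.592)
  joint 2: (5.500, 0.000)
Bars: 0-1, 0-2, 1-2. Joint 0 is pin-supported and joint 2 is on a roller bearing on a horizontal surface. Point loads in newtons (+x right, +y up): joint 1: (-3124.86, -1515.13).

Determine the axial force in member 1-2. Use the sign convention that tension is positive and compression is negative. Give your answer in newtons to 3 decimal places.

1179.713

N=3 nodes, M=3 members, R=3 reactions → 2N=6, M+R=6
member 0 (0-1): L=3.6221, (cx,cy)=(0.6985,0.7156)
member 1 (0-2): L=5.5000, (cx,cy)=(1.0000,0.0000)
member 2 (1-2): L=3.9420, (cx,cy)=(0.7534,-0.6575)
solve A·x = −loads:
  F[0-1] = -3201.2128 N (compression)
  F[0-2] = -888.8246 N (compression)
  F[1-2] = +1179.7127 N (tension)
  Rx@0 = +3124.8600 N
  Ry@0 = +2290.8315 N
  Ry@2 = -775.7015 N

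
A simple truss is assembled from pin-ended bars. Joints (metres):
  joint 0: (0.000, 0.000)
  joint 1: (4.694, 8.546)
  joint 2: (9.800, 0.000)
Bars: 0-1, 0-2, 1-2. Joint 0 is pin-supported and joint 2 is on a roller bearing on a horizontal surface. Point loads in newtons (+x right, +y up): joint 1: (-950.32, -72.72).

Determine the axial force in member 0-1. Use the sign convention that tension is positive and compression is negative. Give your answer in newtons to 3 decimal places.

-988.725

N=3 nodes, M=3 members, R=3 reactions → 2N=6, M+R=6
member 0 (0-1): L=9.7503, (cx,cy)=(0.4814,0.8765)
member 1 (0-2): L=9.8000, (cx,cy)=(1.0000,0.0000)
member 2 (1-2): L=9.9552, (cx,cy)=(0.5129,-0.8584)
solve A·x = −loads:
  F[0-1] = -988.7253 N (compression)
  F[0-2] = -474.3253 N (compression)
  F[1-2] = +924.7920 N (tension)
  Rx@0 = +950.3200 N
  Ry@0 = +866.6064 N
  Ry@2 = -793.8864 N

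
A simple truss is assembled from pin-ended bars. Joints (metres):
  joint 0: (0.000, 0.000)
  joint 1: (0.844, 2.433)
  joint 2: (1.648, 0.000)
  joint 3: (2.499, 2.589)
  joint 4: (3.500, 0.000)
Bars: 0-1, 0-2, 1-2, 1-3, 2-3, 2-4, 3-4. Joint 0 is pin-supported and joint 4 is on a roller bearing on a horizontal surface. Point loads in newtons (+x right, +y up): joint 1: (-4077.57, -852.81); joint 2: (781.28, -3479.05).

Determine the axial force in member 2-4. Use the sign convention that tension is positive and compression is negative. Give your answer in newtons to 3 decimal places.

-383.044

N=5 nodes, M=7 members, R=3 reactions → 2N=10, M+R=10
member 0 (0-1): L=2.5752, (cx,cy)=(0.3277,0.9448)
member 1 (0-2): L=1.6480, (cx,cy)=(1.0000,0.0000)
member 2 (1-2): L=2.5624, (cx,cy)=(0.3138,-0.9495)
member 3 (1-3): L=1.6623, (cx,cy)=(0.9956,0.0938)
member 4 (2-3): L=2.7253, (cx,cy)=(0.3123,0.9500)
member 5 (2-4): L=1.8520, (cx,cy)=(1.0000,0.0000)
member 6 (3-4): L=2.7758, (cx,cy)=(0.3606,-0.9327)
solve A·x = −loads:
  F[0-1] = -5633.7261 N (compression)
  F[0-2] = -1449.9076 N (compression)
  F[1-2] = +4780.0920 N (tension)
  F[1-3] = +734.5892 N (tension)
  F[2-3] = -1115.4213 N (compression)
  F[2-4] = -383.0436 N (compression)
  F[3-4] = +1062.1802 N (tension)
  Rx@0 = +3296.2900 N
  Ry@0 = +5322.5691 N
  Ry@4 = -990.7091 N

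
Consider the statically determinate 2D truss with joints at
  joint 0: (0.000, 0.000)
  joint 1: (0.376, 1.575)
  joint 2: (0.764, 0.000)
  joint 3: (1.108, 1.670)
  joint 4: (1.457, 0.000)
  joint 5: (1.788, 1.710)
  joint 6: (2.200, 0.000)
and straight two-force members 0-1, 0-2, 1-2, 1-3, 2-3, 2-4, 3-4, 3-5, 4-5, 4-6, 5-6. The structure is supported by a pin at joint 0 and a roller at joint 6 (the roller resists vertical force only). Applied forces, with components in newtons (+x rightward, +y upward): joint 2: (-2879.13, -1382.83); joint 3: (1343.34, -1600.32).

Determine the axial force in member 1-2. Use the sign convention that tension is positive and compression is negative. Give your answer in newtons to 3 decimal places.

654.933

N=7 nodes, M=11 members, R=3 reactions → 2N=14, M+R=14
member 0 (0-1): L=1.6193, (cx,cy)=(0.2322,0.9727)
member 1 (0-2): L=0.7640, (cx,cy)=(1.0000,0.0000)
member 2 (1-2): L=1.6221, (cx,cy)=(0.2392,-0.9710)
member 3 (1-3): L=0.7381, (cx,cy)=(0.9917,0.1287)
member 4 (2-3): L=1.7051, (cx,cy)=(0.2018,0.9794)
member 5 (2-4): L=0.6930, (cx,cy)=(1.0000,0.0000)
member 6 (3-4): L=1.7061, (cx,cy)=(0.2046,-0.9789)
member 7 (3-5): L=0.6812, (cx,cy)=(0.9983,0.0587)
member 8 (4-5): L=1.7417, (cx,cy)=(0.1900,0.9818)
member 9 (4-6): L=0.7430, (cx,cy)=(1.0000,0.0000)
member 10 (5-6): L=1.7589, (cx,cy)=(0.2342,-0.9722)
solve A·x = −loads:
  F[0-1] = -696.2654 N (compression)
  F[0-2] = -1374.1137 N (compression)
  F[1-2] = +654.9325 N (tension)
  F[1-3] = -321.0044 N (compression)
  F[2-3] = +762.5911 N (tension)
  F[2-4] = +1507.8203 N (tension)
  F[3-4] = -2416.6349 N (compression)
  F[3-5] = -1015.2186 N (compression)
  F[4-5] = +2409.4400 N (tension)
  F[4-6] = +555.5773 N (tension)
  F[5-6] = -2371.9008 N (compression)
  Rx@0 = +1535.7900 N
  Ry@0 = +677.2343 N
  Ry@6 = +2305.9157 N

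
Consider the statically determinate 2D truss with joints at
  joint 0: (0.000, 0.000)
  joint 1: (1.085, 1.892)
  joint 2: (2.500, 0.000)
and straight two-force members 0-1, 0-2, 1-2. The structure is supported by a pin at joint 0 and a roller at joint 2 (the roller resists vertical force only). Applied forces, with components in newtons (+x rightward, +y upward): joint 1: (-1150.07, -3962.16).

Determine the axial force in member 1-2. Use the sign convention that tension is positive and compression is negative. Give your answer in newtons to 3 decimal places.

-1060.429

N=3 nodes, M=3 members, R=3 reactions → 2N=6, M+R=6
member 0 (0-1): L=2.1810, (cx,cy)=(0.4975,0.8675)
member 1 (0-2): L=2.5000, (cx,cy)=(1.0000,0.0000)
member 2 (1-2): L=2.3626, (cx,cy)=(0.5989,-0.8008)
solve A·x = −loads:
  F[0-1] = -3588.5028 N (compression)
  F[0-2] = +635.1080 N (tension)
  F[1-2] = -1060.4293 N (compression)
  Rx@0 = +1150.0700 N
  Ry@0 = +3112.9555 N
  Ry@2 = +849.2045 N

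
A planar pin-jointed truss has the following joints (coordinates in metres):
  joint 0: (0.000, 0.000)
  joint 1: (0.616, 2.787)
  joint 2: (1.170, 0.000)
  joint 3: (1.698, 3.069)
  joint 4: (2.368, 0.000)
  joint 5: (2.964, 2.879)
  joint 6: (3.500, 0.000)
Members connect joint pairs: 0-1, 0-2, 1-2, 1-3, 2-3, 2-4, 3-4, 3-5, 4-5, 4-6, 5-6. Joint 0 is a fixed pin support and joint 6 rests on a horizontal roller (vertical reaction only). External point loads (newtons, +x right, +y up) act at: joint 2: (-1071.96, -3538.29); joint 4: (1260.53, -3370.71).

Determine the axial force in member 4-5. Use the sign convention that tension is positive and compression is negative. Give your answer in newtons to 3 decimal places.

N=7 nodes, M=11 members, R=3 reactions → 2N=14, M+R=14
member 0 (0-1): L=2.8543, (cx,cy)=(0.2158,0.9764)
member 1 (0-2): L=1.1700, (cx,cy)=(1.0000,0.0000)
member 2 (1-2): L=2.8415, (cx,cy)=(0.1950,-0.9808)
member 3 (1-3): L=1.1181, (cx,cy)=(0.9677,0.2522)
member 4 (2-3): L=3.1141, (cx,cy)=(0.1696,0.9855)
member 5 (2-4): L=1.1980, (cx,cy)=(1.0000,0.0000)
member 6 (3-4): L=3.1413, (cx,cy)=(0.2133,-0.9770)
member 7 (3-5): L=1.2802, (cx,cy)=(0.9889,-0.1484)
member 8 (4-5): L=2.9400, (cx,cy)=(0.2027,0.9792)
member 9 (4-6): L=1.1320, (cx,cy)=(1.0000,0.0000)
member 10 (5-6): L=2.9285, (cx,cy)=(0.1830,-0.9831)
solve A·x = −loads:
  F[0-1] = -3528.8356 N (compression)
  F[0-2] = +950.1542 N (tension)
  F[1-2] = +3147.6436 N (tension)
  F[1-3] = -1421.2077 N (compression)
  F[2-3] = +457.6760 N (tension)
  F[2-4] = +2558.1962 N (tension)
  F[3-4] = +108.0834 N (tension)
  F[3-5] = -1335.5101 N (compression)
  F[4-5] = +3334.3442 N (tension)
  F[4-6] = +644.7873 N (tension)
  F[5-6] = -3522.8365 N (compression)
  Rx@0 = -188.5700 N
  Ry@0 = +3445.6741 N
  Ry@6 = +3463.3259 N

3334.344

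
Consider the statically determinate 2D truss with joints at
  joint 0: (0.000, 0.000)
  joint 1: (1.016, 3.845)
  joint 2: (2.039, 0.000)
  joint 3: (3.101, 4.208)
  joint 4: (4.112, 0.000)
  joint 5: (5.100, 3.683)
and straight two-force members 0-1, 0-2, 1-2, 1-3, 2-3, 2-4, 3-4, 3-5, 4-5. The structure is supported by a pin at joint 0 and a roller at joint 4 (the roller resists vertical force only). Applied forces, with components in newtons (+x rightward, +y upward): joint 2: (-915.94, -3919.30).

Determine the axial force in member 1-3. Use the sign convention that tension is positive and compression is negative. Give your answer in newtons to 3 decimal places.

-1016.470

N=6 nodes, M=9 members, R=3 reactions → 2N=12, M+R=12
member 0 (0-1): L=3.9770, (cx,cy)=(0.2555,0.9668)
member 1 (0-2): L=2.0390, (cx,cy)=(1.0000,0.0000)
member 2 (1-2): L=3.9788, (cx,cy)=(0.2571,-0.9664)
member 3 (1-3): L=2.1164, (cx,cy)=(0.9852,0.1715)
member 4 (2-3): L=4.3399, (cx,cy)=(0.2447,0.9696)
member 5 (2-4): L=2.0730, (cx,cy)=(1.0000,0.0000)
member 6 (3-4): L=4.3277, (cx,cy)=(0.2336,-0.9723)
member 7 (3-5): L=2.0668, (cx,cy)=(0.9672,-0.2540)
member 8 (4-5): L=3.8132, (cx,cy)=(0.2591,0.9659)
solve A·x = −loads:
  F[0-1] = -2043.6689 N (compression)
  F[0-2] = -393.8420 N (compression)
  F[1-2] = +1864.1799 N (tension)
  F[1-3] = -1016.4704 N (compression)
  F[2-3] = +2184.1964 N (tension)
  F[2-4] = +466.9260 N (tension)
  F[3-4] = -1998.7508 N (compression)
  F[3-5] = -0.0000 N (tension)
  F[4-5] = +0.0000 N (tension)
  Rx@0 = +915.9400 N
  Ry@0 = +1975.8533 N
  Ry@4 = +1943.4467 N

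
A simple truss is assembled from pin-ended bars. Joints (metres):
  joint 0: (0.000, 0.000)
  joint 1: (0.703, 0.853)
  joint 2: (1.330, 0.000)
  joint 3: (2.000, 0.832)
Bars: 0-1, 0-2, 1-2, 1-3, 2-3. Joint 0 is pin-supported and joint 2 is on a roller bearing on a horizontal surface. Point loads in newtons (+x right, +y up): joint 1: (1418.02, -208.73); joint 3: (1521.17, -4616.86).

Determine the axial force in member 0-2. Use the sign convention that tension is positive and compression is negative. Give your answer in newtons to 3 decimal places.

-430.287

N=4 nodes, M=5 members, R=3 reactions → 2N=8, M+R=8
member 0 (0-1): L=1.1054, (cx,cy)=(0.6360,0.7717)
member 1 (0-2): L=1.3300, (cx,cy)=(1.0000,0.0000)
member 2 (1-2): L=1.0586, (cx,cy)=(0.5923,-0.8057)
member 3 (1-3): L=1.2972, (cx,cy)=(0.9999,-0.0162)
member 4 (2-3): L=1.0682, (cx,cy)=(0.6272,0.7789)
solve A·x = −loads:
  F[0-1] = +5297.9811 N (tension)
  F[0-2] = -430.2868 N (compression)
  F[1-2] = -5437.0774 N (compression)
  F[1-3] = +5172.3210 N (tension)
  F[2-3] = -5820.2384 N (compression)
  Rx@0 = -2939.1900 N
  Ry@0 = -4088.4263 N
  Ry@2 = +8914.0163 N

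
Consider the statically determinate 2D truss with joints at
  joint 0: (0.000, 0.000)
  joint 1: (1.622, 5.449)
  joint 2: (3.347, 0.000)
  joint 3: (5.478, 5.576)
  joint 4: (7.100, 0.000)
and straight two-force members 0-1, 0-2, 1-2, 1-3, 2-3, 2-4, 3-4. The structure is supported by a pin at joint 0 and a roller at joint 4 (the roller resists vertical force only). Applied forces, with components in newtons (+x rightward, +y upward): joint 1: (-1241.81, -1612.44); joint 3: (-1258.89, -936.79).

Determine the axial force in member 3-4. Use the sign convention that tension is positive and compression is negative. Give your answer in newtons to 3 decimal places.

885.830

N=5 nodes, M=7 members, R=3 reactions → 2N=10, M+R=10
member 0 (0-1): L=5.6853, (cx,cy)=(0.2853,0.9584)
member 1 (0-2): L=3.3470, (cx,cy)=(1.0000,0.0000)
member 2 (1-2): L=5.7155, (cx,cy)=(0.3018,-0.9534)
member 3 (1-3): L=3.8581, (cx,cy)=(0.9995,0.0329)
member 4 (2-3): L=5.9693, (cx,cy)=(0.3570,0.9341)
member 5 (2-4): L=3.7530, (cx,cy)=(1.0000,0.0000)
member 6 (3-4): L=5.8071, (cx,cy)=(0.2793,-0.9602)
solve A·x = −loads:
  F[0-1] = -3547.2315 N (compression)
  F[0-2] = -1488.6825 N (compression)
  F[1-2] = +1863.3002 N (tension)
  F[1-3] = -332.7496 N (compression)
  F[2-3] = -1901.7199 N (compression)
  F[2-4] = -247.4233 N (compression)
  F[3-4] = +885.8304 N (tension)
  Rx@0 = +2500.7000 N
  Ry@0 = +3399.8047 N
  Ry@4 = -850.5747 N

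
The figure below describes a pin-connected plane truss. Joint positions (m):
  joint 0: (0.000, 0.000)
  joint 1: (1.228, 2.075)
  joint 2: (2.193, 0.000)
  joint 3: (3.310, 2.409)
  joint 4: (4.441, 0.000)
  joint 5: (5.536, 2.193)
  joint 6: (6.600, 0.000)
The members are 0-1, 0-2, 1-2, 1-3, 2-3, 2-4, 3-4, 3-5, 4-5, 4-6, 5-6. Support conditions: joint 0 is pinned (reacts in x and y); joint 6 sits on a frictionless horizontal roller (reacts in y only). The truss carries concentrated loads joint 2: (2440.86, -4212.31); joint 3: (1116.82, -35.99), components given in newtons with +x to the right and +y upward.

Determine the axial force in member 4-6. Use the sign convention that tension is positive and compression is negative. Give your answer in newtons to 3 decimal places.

885.611

N=7 nodes, M=11 members, R=3 reactions → 2N=14, M+R=14
member 0 (0-1): L=2.4111, (cx,cy)=(0.5093,0.8606)
member 1 (0-2): L=2.1930, (cx,cy)=(1.0000,0.0000)
member 2 (1-2): L=2.2884, (cx,cy)=(0.4217,-0.9067)
member 3 (1-3): L=2.1086, (cx,cy)=(0.9874,0.1584)
member 4 (2-3): L=2.6554, (cx,cy)=(0.4207,0.9072)
member 5 (2-4): L=2.2480, (cx,cy)=(1.0000,0.0000)
member 6 (3-4): L=2.6613, (cx,cy)=(0.4250,-0.9052)
member 7 (3-5): L=2.2365, (cx,cy)=(0.9953,-0.0966)
member 8 (4-5): L=2.4512, (cx,cy)=(0.4467,0.8947)
member 9 (4-6): L=2.1590, (cx,cy)=(1.0000,0.0000)
member 10 (5-6): L=2.4375, (cx,cy)=(0.4365,-0.8997)
solve A·x = −loads:
  F[0-1] = -2815.4889 N (compression)
  F[0-2] = +4991.6144 N (tension)
  F[1-2] = +2250.5794 N (tension)
  F[1-3] = -2413.4476 N (compression)
  F[2-3] = +2393.7079 N (tension)
  F[2-4] = +2492.8675 N (tension)
  F[3-4] = -1832.7503 N (compression)
  F[3-5] = -1722.0310 N (compression)
  F[4-5] = +1854.3206 N (tension)
  F[4-6] = +885.6112 N (tension)
  F[5-6] = -2028.8216 N (compression)
  Rx@0 = -3557.6800 N
  Ry@0 = +2422.9754 N
  Ry@6 = +1825.3246 N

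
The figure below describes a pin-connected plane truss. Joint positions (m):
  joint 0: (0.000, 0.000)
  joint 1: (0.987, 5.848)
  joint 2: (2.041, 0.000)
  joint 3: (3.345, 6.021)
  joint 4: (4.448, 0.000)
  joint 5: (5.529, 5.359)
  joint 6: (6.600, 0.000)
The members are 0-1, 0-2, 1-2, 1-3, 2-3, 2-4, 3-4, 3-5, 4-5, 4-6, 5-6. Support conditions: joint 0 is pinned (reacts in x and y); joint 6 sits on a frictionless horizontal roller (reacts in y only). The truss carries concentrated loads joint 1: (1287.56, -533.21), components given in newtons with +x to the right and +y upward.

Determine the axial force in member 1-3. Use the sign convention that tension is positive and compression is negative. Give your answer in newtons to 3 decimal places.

N=7 nodes, M=11 members, R=3 reactions → 2N=14, M+R=14
member 0 (0-1): L=5.9307, (cx,cy)=(0.1664,0.9861)
member 1 (0-2): L=2.0410, (cx,cy)=(1.0000,0.0000)
member 2 (1-2): L=5.9422, (cx,cy)=(0.1774,-0.9841)
member 3 (1-3): L=2.3643, (cx,cy)=(0.9973,0.0732)
member 4 (2-3): L=6.1606, (cx,cy)=(0.2117,0.9773)
member 5 (2-4): L=2.4070, (cx,cy)=(1.0000,0.0000)
member 6 (3-4): L=6.1212, (cx,cy)=(0.1802,-0.9836)
member 7 (3-5): L=2.2821, (cx,cy)=(0.9570,-0.2901)
member 8 (4-5): L=5.4669, (cx,cy)=(0.1977,0.9803)
member 9 (4-6): L=2.1520, (cx,cy)=(1.0000,0.0000)
member 10 (5-6): L=5.4650, (cx,cy)=(0.1960,-0.9806)
solve A·x = −loads:
  F[0-1] = +697.1067 N (tension)
  F[0-2] = +1171.5461 N (tension)
  F[1-2] = -1310.2737 N (compression)
  F[1-3] = -941.6609 N (compression)
  F[2-3] = +1319.3925 N (tension)
  F[2-4] = +659.8634 N (tension)
  F[3-4] = -1098.5667 N (compression)
  F[3-5] = -482.6622 N (compression)
  F[4-5] = +1102.3496 N (tension)
  F[4-6] = +243.9369 N (tension)
  F[5-6] = -1244.7322 N (compression)
  Rx@0 = -1287.5600 N
  Ry@0 = -687.3853 N
  Ry@6 = +1220.5953 N

-941.661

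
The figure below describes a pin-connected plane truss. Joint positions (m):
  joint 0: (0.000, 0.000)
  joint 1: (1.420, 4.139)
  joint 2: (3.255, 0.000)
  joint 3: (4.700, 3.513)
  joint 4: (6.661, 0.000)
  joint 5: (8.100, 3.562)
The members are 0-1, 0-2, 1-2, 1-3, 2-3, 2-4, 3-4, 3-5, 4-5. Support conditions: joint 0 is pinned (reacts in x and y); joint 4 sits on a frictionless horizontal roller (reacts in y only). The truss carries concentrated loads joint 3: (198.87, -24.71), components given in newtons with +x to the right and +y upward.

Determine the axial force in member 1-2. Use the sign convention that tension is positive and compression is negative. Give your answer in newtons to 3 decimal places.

N=6 nodes, M=9 members, R=3 reactions → 2N=12, M+R=12
member 0 (0-1): L=4.3758, (cx,cy)=(0.3245,0.9459)
member 1 (0-2): L=3.2550, (cx,cy)=(1.0000,0.0000)
member 2 (1-2): L=4.5275, (cx,cy)=(0.4053,-0.9142)
member 3 (1-3): L=3.3392, (cx,cy)=(0.9823,-0.1875)
member 4 (2-3): L=3.7986, (cx,cy)=(0.3804,0.9248)
member 5 (2-4): L=3.4060, (cx,cy)=(1.0000,0.0000)
member 6 (3-4): L=4.0233, (cx,cy)=(0.4874,-0.8732)
member 7 (3-5): L=3.4004, (cx,cy)=(0.9999,0.0144)
member 8 (4-5): L=3.8417, (cx,cy)=(0.3746,0.9272)
solve A·x = −loads:
  F[0-1] = +103.1937 N (tension)
  F[0-2] = +165.3825 N (tension)
  F[1-2] = -124.2786 N (compression)
  F[1-3] = +85.3710 N (tension)
  F[2-3] = +122.8494 N (tension)
  F[2-4] = +68.2800 N (tension)
  F[3-4] = -140.0861 N (compression)
  F[3-5] = -0.0000 N (compression)
  F[4-5] = +0.0000 N (tension)
  Rx@0 = -198.8700 N
  Ry@0 = -97.6091 N
  Ry@4 = +122.3191 N

-124.279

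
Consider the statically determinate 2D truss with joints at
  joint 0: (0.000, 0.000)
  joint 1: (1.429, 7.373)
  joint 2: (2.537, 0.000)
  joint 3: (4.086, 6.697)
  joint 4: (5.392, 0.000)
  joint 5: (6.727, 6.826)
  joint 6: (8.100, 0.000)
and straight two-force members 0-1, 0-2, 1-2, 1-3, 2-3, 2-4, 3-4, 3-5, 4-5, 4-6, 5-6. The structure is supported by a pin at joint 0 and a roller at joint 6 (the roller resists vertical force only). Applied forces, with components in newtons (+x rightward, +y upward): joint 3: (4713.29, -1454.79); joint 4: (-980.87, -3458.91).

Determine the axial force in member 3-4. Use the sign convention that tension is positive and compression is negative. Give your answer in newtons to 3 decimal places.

N=7 nodes, M=11 members, R=3 reactions → 2N=14, M+R=14
member 0 (0-1): L=7.5102, (cx,cy)=(0.1903,0.9817)
member 1 (0-2): L=2.5370, (cx,cy)=(1.0000,0.0000)
member 2 (1-2): L=7.4558, (cx,cy)=(0.1486,-0.9889)
member 3 (1-3): L=2.7416, (cx,cy)=(0.9691,-0.2466)
member 4 (2-3): L=6.8738, (cx,cy)=(0.2253,0.9743)
member 5 (2-4): L=2.8550, (cx,cy)=(1.0000,0.0000)
member 6 (3-4): L=6.8232, (cx,cy)=(0.1914,-0.9815)
member 7 (3-5): L=2.6441, (cx,cy)=(0.9988,0.0488)
member 8 (4-5): L=6.9553, (cx,cy)=(0.1919,0.9814)
member 9 (4-6): L=2.7080, (cx,cy)=(1.0000,0.0000)
member 10 (5-6): L=6.9627, (cx,cy)=(0.1972,-0.9804)
solve A·x = −loads:
  F[0-1] = +2057.1687 N (tension)
  F[0-2] = +3340.9934 N (tension)
  F[1-2] = -2228.1611 N (compression)
  F[1-3] = +745.5712 N (tension)
  F[2-3] = +2261.5915 N (tension)
  F[2-4] = +2500.2222 N (tension)
  F[3-4] = -3678.0276 N (compression)
  F[3-5] = -2780.4026 N (compression)
  F[4-5] = +7202.8578 N (tension)
  F[4-6] = +1394.5798 N (tension)
  F[5-6] = -7072.1503 N (compression)
  Rx@0 = -3732.4200 N
  Ry@0 = -2019.5861 N
  Ry@6 = +6933.2861 N

-3678.028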